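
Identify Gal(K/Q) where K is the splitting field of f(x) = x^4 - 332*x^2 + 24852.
Gal(K/Q) = V_4 (Klein four-group, Z/2Z × Z/2Z)

f factors as (x^2 - 218)(x^2 - 114), so the splitting field is K = Q(sqrt(218), sqrt(114)). The elements 218, 114, 24852 are all non-squares in Q, so sqrt(218) and sqrt(114) generate independent quadratic extensions. Thus [K:Q] = 4 and Gal(K/Q) is generated by the two order-2 automorphisms sqrt(218) ↦ -sqrt(218) and sqrt(114) ↦ -sqrt(114), giving V_4.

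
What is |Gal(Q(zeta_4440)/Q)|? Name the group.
|Gal(Q(zeta_4440)/Q)| = phi(4440) = 1152; group ≅ (Z/4440Z)^* ≅ Z/2Z × Z/2Z × Z/2Z × Z/4Z × Z/36Z

The n-th cyclotomic polynomial Φ_4440(x) is the minimal polynomial of zeta_4440 over Q and has degree phi(4440) = 1152. So Q(zeta_4440) is a degree-1152 Galois extension with Galois group (Z/4440Z)^*. By CRT, (Z/4440Z)^* ≅ (Z/8Z)^* × (Z/3Z)^* × (Z/5Z)^* × (Z/37Z)^*. Each prime-power unit group is (Z/8Z)^* ≅ Z/2Z × Z/2Z; (Z/3Z)^* ≅ Z/2Z; (Z/5Z)^* ≅ Z/4Z; (Z/37Z)^* ≅ Z/36Z. Hence Gal(Q(zeta_4440)/Q) ≅ Z/2Z × Z/2Z × Z/2Z × Z/4Z × Z/36Z.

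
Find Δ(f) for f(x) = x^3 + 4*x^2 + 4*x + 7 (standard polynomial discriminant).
Δ = -1099

For x^3 + a x^2 + b x + c the discriminant is Δ = 18 a b c - 4 a^3 c + a^2 b^2 - 4 b^3 - 27 c^2.
Plug a = 4, b = 4, c = 7:
  18*(4)*(4)*(7) - 4*(4)^3*(7) + (4)^2*(4)^2 - 4*(4)^3 - 27*(7)^2
  = 2016 + (-1792) + 256 + (-256) + (-1323)
  = -1099.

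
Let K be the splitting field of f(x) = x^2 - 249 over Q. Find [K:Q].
[K:Q] = 2

The polynomial x^2 - 249 is irreducible over Q since 249 is not a perfect square. Its splitting field is Q(sqrt(249)), which has degree 2 over Q.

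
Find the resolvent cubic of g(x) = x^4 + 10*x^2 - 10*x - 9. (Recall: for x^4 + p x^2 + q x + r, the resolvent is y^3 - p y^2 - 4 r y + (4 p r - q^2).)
h(y) = y^3 - 10*y^2 + 36*y - 460

Identify coefficients: p = 10, q = -10, r = -9.
Plug into h(y) = y^3 - p y^2 - 4 r y + (4 p r - q^2):
  h(y) = y^3 - (10) y^2 - 4*(-9) y + (4*(10)*(-9) - (-10)^2)
       = y^3 + (-10) y^2 + (36) y + (-460).
Simplifying: h(y) = y^3 - 10*y^2 + 36*y - 460.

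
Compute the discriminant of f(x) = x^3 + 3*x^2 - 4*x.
Δ = 400

For x^3 + a x^2 + b x + c the discriminant is Δ = 18 a b c - 4 a^3 c + a^2 b^2 - 4 b^3 - 27 c^2.
Plug a = 3, b = -4, c = 0:
  18*(3)*(-4)*(0) - 4*(3)^3*(0) + (3)^2*(-4)^2 - 4*(-4)^3 - 27*(0)^2
  = 0 + (0) + 144 + (256) + (0)
  = 400.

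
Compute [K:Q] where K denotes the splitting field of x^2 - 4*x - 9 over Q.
[K:Q] = 2

The discriminant of x^2 + (-4)*x + (-9) is b^2 - 4c = 16 - (-36) = 52. Since 52 is not a perfect square in Q, the polynomial is irreducible over Q. Its two roots generate a degree-2 extension, so [K:Q] = 2.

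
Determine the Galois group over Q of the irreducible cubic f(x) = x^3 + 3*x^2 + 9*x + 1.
Gal(K/Q) = S_3 (symmetric group of order 6)

Compute the discriminant of x^3 + (3)*x^2 + (9)*x + (1): Δ = -1836. Since Δ is not a rational square, the Galois group is not contained in A_3; it must be the full S_3 (irreducibility of the cubic rules out anything smaller).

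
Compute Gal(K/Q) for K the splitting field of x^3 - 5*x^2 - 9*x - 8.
Gal(K/Q) = S_3 (symmetric group of order 6)

Compute the discriminant of x^3 + (-5)*x^2 + (-9)*x + (-8): Δ = -7267. Since Δ is not a rational square, the Galois group is not contained in A_3; it must be the full S_3 (irreducibility of the cubic rules out anything smaller).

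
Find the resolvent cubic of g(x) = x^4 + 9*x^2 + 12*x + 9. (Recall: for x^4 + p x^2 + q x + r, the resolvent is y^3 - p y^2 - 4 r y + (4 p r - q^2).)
h(y) = y^3 - 9*y^2 - 36*y + 180

Identify coefficients: p = 9, q = 12, r = 9.
Plug into h(y) = y^3 - p y^2 - 4 r y + (4 p r - q^2):
  h(y) = y^3 - (9) y^2 - 4*(9) y + (4*(9)*(9) - (12)^2)
       = y^3 + (-9) y^2 + (-36) y + (180).
Simplifying: h(y) = y^3 - 9*y^2 - 36*y + 180.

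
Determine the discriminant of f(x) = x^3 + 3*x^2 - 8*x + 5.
Δ = -751

For x^3 + a x^2 + b x + c the discriminant is Δ = 18 a b c - 4 a^3 c + a^2 b^2 - 4 b^3 - 27 c^2.
Plug a = 3, b = -8, c = 5:
  18*(3)*(-8)*(5) - 4*(3)^3*(5) + (3)^2*(-8)^2 - 4*(-8)^3 - 27*(5)^2
  = -2160 + (-540) + 576 + (2048) + (-675)
  = -751.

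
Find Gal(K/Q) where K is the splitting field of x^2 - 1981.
Gal(K/Q) = Z/2Z (cyclic of order 2)

x^2 - 1981 is irreducible over Q since 1981 is not a rational square. The splitting field Q(sqrt(1981)) has degree 2 over Q, and its unique nontrivial automorphism is sqrt(1981) ↦ -sqrt(1981). Hence Gal(Q(sqrt(1981))/Q) = Z/2Z.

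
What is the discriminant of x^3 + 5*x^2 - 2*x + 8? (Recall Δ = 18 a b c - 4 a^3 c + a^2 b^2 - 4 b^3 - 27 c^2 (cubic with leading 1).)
Δ = -7036

For x^3 + a x^2 + b x + c the discriminant is Δ = 18 a b c - 4 a^3 c + a^2 b^2 - 4 b^3 - 27 c^2.
Plug a = 5, b = -2, c = 8:
  18*(5)*(-2)*(8) - 4*(5)^3*(8) + (5)^2*(-2)^2 - 4*(-2)^3 - 27*(8)^2
  = -1440 + (-4000) + 100 + (32) + (-1728)
  = -7036.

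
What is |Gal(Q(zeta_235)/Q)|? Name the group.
|Gal(Q(zeta_235)/Q)| = phi(235) = 184; group ≅ (Z/235Z)^* ≅ Z/4Z × Z/46Z

The n-th cyclotomic polynomial Φ_235(x) is the minimal polynomial of zeta_235 over Q and has degree phi(235) = 184. So Q(zeta_235) is a degree-184 Galois extension with Galois group (Z/235Z)^*. By CRT, (Z/235Z)^* ≅ (Z/5Z)^* × (Z/47Z)^*. Each prime-power unit group is (Z/5Z)^* ≅ Z/4Z; (Z/47Z)^* ≅ Z/46Z. Hence Gal(Q(zeta_235)/Q) ≅ Z/4Z × Z/46Z.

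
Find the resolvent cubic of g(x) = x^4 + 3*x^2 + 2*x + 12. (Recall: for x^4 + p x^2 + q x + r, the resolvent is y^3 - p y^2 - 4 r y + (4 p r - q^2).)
h(y) = y^3 - 3*y^2 - 48*y + 140

Identify coefficients: p = 3, q = 2, r = 12.
Plug into h(y) = y^3 - p y^2 - 4 r y + (4 p r - q^2):
  h(y) = y^3 - (3) y^2 - 4*(12) y + (4*(3)*(12) - (2)^2)
       = y^3 + (-3) y^2 + (-48) y + (140).
Simplifying: h(y) = y^3 - 3*y^2 - 48*y + 140.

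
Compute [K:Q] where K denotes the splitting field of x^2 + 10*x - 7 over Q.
[K:Q] = 2

The discriminant of x^2 + (10)*x + (-7) is b^2 - 4c = 100 - (-28) = 128. Since 128 is not a perfect square in Q, the polynomial is irreducible over Q. Its two roots generate a degree-2 extension, so [K:Q] = 2.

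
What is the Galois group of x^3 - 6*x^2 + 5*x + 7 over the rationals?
Gal(K/Q) = S_3 (symmetric group of order 6)

Compute the discriminant of x^3 + (-6)*x^2 + (5)*x + (7): Δ = 1345. Since Δ is not a rational square, the Galois group is not contained in A_3; it must be the full S_3 (irreducibility of the cubic rules out anything smaller).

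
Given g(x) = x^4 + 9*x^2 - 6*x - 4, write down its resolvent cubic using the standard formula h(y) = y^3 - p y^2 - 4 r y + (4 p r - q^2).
h(y) = y^3 - 9*y^2 + 16*y - 180

Identify coefficients: p = 9, q = -6, r = -4.
Plug into h(y) = y^3 - p y^2 - 4 r y + (4 p r - q^2):
  h(y) = y^3 - (9) y^2 - 4*(-4) y + (4*(9)*(-4) - (-6)^2)
       = y^3 + (-9) y^2 + (16) y + (-180).
Simplifying: h(y) = y^3 - 9*y^2 + 16*y - 180.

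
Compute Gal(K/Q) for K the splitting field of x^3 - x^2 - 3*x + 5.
Gal(K/Q) = S_3 (symmetric group of order 6)

Compute the discriminant of x^3 + (-1)*x^2 + (-3)*x + (5): Δ = -268. Since Δ is not a rational square, the Galois group is not contained in A_3; it must be the full S_3 (irreducibility of the cubic rules out anything smaller).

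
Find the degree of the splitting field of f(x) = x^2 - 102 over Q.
[K:Q] = 2

The polynomial x^2 - 102 is irreducible over Q since 102 is not a perfect square. Its splitting field is Q(sqrt(102)), which has degree 2 over Q.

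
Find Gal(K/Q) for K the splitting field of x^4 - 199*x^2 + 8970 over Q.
Gal(K/Q) = V_4 (Klein four-group, Z/2Z × Z/2Z)

f factors as (x^2 - 69)(x^2 - 130), so the splitting field is K = Q(sqrt(69), sqrt(130)). The elements 69, 130, 8970 are all non-squares in Q, so sqrt(69) and sqrt(130) generate independent quadratic extensions. Thus [K:Q] = 4 and Gal(K/Q) is generated by the two order-2 automorphisms sqrt(69) ↦ -sqrt(69) and sqrt(130) ↦ -sqrt(130), giving V_4.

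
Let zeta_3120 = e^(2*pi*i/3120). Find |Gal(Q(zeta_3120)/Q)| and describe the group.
|Gal(Q(zeta_3120)/Q)| = phi(3120) = 768; group ≅ (Z/3120Z)^* ≅ Z/2Z × Z/2Z × Z/4Z × Z/4Z × Z/12Z

The n-th cyclotomic polynomial Φ_3120(x) is the minimal polynomial of zeta_3120 over Q and has degree phi(3120) = 768. So Q(zeta_3120) is a degree-768 Galois extension with Galois group (Z/3120Z)^*. By CRT, (Z/3120Z)^* ≅ (Z/16Z)^* × (Z/3Z)^* × (Z/5Z)^* × (Z/13Z)^*. Each prime-power unit group is (Z/16Z)^* ≅ Z/2Z × Z/4Z; (Z/3Z)^* ≅ Z/2Z; (Z/5Z)^* ≅ Z/4Z; (Z/13Z)^* ≅ Z/12Z. Hence Gal(Q(zeta_3120)/Q) ≅ Z/2Z × Z/2Z × Z/4Z × Z/4Z × Z/12Z.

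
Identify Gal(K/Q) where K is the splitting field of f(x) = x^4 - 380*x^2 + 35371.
Gal(K/Q) = V_4 (Klein four-group, Z/2Z × Z/2Z)

f factors as (x^2 - 163)(x^2 - 217), so the splitting field is K = Q(sqrt(163), sqrt(217)). The elements 163, 217, 35371 are all non-squares in Q, so sqrt(163) and sqrt(217) generate independent quadratic extensions. Thus [K:Q] = 4 and Gal(K/Q) is generated by the two order-2 automorphisms sqrt(163) ↦ -sqrt(163) and sqrt(217) ↦ -sqrt(217), giving V_4.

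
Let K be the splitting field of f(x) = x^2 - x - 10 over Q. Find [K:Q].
[K:Q] = 2

The discriminant of x^2 + (-1)*x + (-10) is b^2 - 4c = 1 - (-40) = 41. Since 41 is not a perfect square in Q, the polynomial is irreducible over Q. Its two roots generate a degree-2 extension, so [K:Q] = 2.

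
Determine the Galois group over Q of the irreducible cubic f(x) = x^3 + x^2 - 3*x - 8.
Gal(K/Q) = S_3 (symmetric group of order 6)

Compute the discriminant of x^3 + (1)*x^2 + (-3)*x + (-8): Δ = -1147. Since Δ is not a rational square, the Galois group is not contained in A_3; it must be the full S_3 (irreducibility of the cubic rules out anything smaller).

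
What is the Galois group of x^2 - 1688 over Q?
Gal(K/Q) = Z/2Z (cyclic of order 2)

x^2 - 1688 is irreducible over Q since 1688 is not a rational square. The splitting field Q(sqrt(1688)) has degree 2 over Q, and its unique nontrivial automorphism is sqrt(1688) ↦ -sqrt(1688). Hence Gal(Q(sqrt(1688))/Q) = Z/2Z.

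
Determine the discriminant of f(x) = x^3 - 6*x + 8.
Δ = -864

For x^3 + a x^2 + b x + c the discriminant is Δ = 18 a b c - 4 a^3 c + a^2 b^2 - 4 b^3 - 27 c^2.
Plug a = 0, b = -6, c = 8:
  18*(0)*(-6)*(8) - 4*(0)^3*(8) + (0)^2*(-6)^2 - 4*(-6)^3 - 27*(8)^2
  = 0 + (0) + 0 + (864) + (-1728)
  = -864.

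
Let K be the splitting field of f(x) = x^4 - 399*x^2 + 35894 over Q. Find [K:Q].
[K:Q] = 4

f factors as (x^2 - 137)(x^2 - 262); the splitting field is K = Q(sqrt(137), sqrt(262)). Since 137, 262, and 35894 are all non-squares in Q, the three subfields Q(sqrt(137)), Q(sqrt(262)), Q(sqrt(35894)) are distinct degree-2 extensions, so [K:Q] = 4 (Klein four Galois group).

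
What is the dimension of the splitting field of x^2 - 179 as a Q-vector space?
[K:Q] = 2

The polynomial x^2 - 179 is irreducible over Q since 179 is not a perfect square. Its splitting field is Q(sqrt(179)), which has degree 2 over Q.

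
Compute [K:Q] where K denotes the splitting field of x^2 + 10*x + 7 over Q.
[K:Q] = 2

The discriminant of x^2 + (10)*x + (7) is b^2 - 4c = 100 - (28) = 72. Since 72 is not a perfect square in Q, the polynomial is irreducible over Q. Its two roots generate a degree-2 extension, so [K:Q] = 2.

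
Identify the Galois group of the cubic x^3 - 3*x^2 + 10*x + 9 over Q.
Gal(K/Q) = S_3 (symmetric group of order 6)

Compute the discriminant of x^3 + (-3)*x^2 + (10)*x + (9): Δ = -9175. Since Δ is not a rational square, the Galois group is not contained in A_3; it must be the full S_3 (irreducibility of the cubic rules out anything smaller).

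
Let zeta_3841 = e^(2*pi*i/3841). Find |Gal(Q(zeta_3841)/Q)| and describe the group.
|Gal(Q(zeta_3841)/Q)| = phi(3841) = 3652; group ≅ (Z/3841Z)^* ≅ Z/22Z × Z/166Z

The n-th cyclotomic polynomial Φ_3841(x) is the minimal polynomial of zeta_3841 over Q and has degree phi(3841) = 3652. So Q(zeta_3841) is a degree-3652 Galois extension with Galois group (Z/3841Z)^*. By CRT, (Z/3841Z)^* ≅ (Z/23Z)^* × (Z/167Z)^*. Each prime-power unit group is (Z/23Z)^* ≅ Z/22Z; (Z/167Z)^* ≅ Z/166Z. Hence Gal(Q(zeta_3841)/Q) ≅ Z/22Z × Z/166Z.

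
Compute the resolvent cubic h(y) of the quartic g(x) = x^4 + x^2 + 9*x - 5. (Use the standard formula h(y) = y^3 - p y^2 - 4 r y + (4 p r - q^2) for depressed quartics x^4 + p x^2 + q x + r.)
h(y) = y^3 - y^2 + 20*y - 101

Identify coefficients: p = 1, q = 9, r = -5.
Plug into h(y) = y^3 - p y^2 - 4 r y + (4 p r - q^2):
  h(y) = y^3 - (1) y^2 - 4*(-5) y + (4*(1)*(-5) - (9)^2)
       = y^3 + (-1) y^2 + (20) y + (-101).
Simplifying: h(y) = y^3 - y^2 + 20*y - 101.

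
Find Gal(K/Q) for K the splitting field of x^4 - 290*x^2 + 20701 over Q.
Gal(K/Q) = V_4 (Klein four-group, Z/2Z × Z/2Z)

f factors as (x^2 - 163)(x^2 - 127), so the splitting field is K = Q(sqrt(163), sqrt(127)). The elements 163, 127, 20701 are all non-squares in Q, so sqrt(163) and sqrt(127) generate independent quadratic extensions. Thus [K:Q] = 4 and Gal(K/Q) is generated by the two order-2 automorphisms sqrt(163) ↦ -sqrt(163) and sqrt(127) ↦ -sqrt(127), giving V_4.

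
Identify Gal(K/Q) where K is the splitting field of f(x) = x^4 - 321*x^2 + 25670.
Gal(K/Q) = V_4 (Klein four-group, Z/2Z × Z/2Z)

f factors as (x^2 - 170)(x^2 - 151), so the splitting field is K = Q(sqrt(170), sqrt(151)). The elements 170, 151, 25670 are all non-squares in Q, so sqrt(170) and sqrt(151) generate independent quadratic extensions. Thus [K:Q] = 4 and Gal(K/Q) is generated by the two order-2 automorphisms sqrt(170) ↦ -sqrt(170) and sqrt(151) ↦ -sqrt(151), giving V_4.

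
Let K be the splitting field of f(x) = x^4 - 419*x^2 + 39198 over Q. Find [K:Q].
[K:Q] = 4

f factors as (x^2 - 278)(x^2 - 141); the splitting field is K = Q(sqrt(278), sqrt(141)). Since 278, 141, and 39198 are all non-squares in Q, the three subfields Q(sqrt(278)), Q(sqrt(141)), Q(sqrt(39198)) are distinct degree-2 extensions, so [K:Q] = 4 (Klein four Galois group).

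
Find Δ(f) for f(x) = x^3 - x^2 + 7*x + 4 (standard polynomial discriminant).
Δ = -2243

For x^3 + a x^2 + b x + c the discriminant is Δ = 18 a b c - 4 a^3 c + a^2 b^2 - 4 b^3 - 27 c^2.
Plug a = -1, b = 7, c = 4:
  18*(-1)*(7)*(4) - 4*(-1)^3*(4) + (-1)^2*(7)^2 - 4*(7)^3 - 27*(4)^2
  = -504 + (16) + 49 + (-1372) + (-432)
  = -2243.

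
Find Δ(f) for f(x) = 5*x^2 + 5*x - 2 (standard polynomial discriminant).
Δ = 65

For a quadratic a x^2 + b x + c the discriminant is Δ = b^2 - 4ac = (5)^2 - 4*(5)*(-2) = 25 - (-40) = 65.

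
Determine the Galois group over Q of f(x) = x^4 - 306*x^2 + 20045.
Gal(K/Q) = V_4 (Klein four-group, Z/2Z × Z/2Z)

f factors as (x^2 - 211)(x^2 - 95), so the splitting field is K = Q(sqrt(211), sqrt(95)). The elements 211, 95, 20045 are all non-squares in Q, so sqrt(211) and sqrt(95) generate independent quadratic extensions. Thus [K:Q] = 4 and Gal(K/Q) is generated by the two order-2 automorphisms sqrt(211) ↦ -sqrt(211) and sqrt(95) ↦ -sqrt(95), giving V_4.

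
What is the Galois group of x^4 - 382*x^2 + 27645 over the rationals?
Gal(K/Q) = V_4 (Klein four-group, Z/2Z × Z/2Z)

f factors as (x^2 - 97)(x^2 - 285), so the splitting field is K = Q(sqrt(97), sqrt(285)). The elements 97, 285, 27645 are all non-squares in Q, so sqrt(97) and sqrt(285) generate independent quadratic extensions. Thus [K:Q] = 4 and Gal(K/Q) is generated by the two order-2 automorphisms sqrt(97) ↦ -sqrt(97) and sqrt(285) ↦ -sqrt(285), giving V_4.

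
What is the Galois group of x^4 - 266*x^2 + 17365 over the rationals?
Gal(K/Q) = V_4 (Klein four-group, Z/2Z × Z/2Z)

f factors as (x^2 - 151)(x^2 - 115), so the splitting field is K = Q(sqrt(151), sqrt(115)). The elements 151, 115, 17365 are all non-squares in Q, so sqrt(151) and sqrt(115) generate independent quadratic extensions. Thus [K:Q] = 4 and Gal(K/Q) is generated by the two order-2 automorphisms sqrt(151) ↦ -sqrt(151) and sqrt(115) ↦ -sqrt(115), giving V_4.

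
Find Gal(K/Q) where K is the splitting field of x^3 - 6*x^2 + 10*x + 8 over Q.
Gal(K/Q) = S_3 (symmetric group of order 6)

Compute the discriminant of x^3 + (-6)*x^2 + (10)*x + (8): Δ = -3856. Since Δ is not a rational square, the Galois group is not contained in A_3; it must be the full S_3 (irreducibility of the cubic rules out anything smaller).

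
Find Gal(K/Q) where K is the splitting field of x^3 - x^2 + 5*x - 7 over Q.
Gal(K/Q) = S_3 (symmetric group of order 6)

Compute the discriminant of x^3 + (-1)*x^2 + (5)*x + (-7): Δ = -1196. Since Δ is not a rational square, the Galois group is not contained in A_3; it must be the full S_3 (irreducibility of the cubic rules out anything smaller).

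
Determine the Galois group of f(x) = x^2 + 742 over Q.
Gal(K/Q) = Z/2Z (cyclic of order 2)

x^2 + 742 is irreducible over Q since -742 is not a rational square. The splitting field Q(sqrt(-742)) has degree 2 over Q, and its unique nontrivial automorphism is sqrt(-742) ↦ -sqrt(-742). Hence Gal(Q(sqrt(-742))/Q) = Z/2Z.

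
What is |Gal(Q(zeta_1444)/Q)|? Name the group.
|Gal(Q(zeta_1444)/Q)| = phi(1444) = 684; group ≅ (Z/1444Z)^* ≅ Z/2Z × Z/342Z

The n-th cyclotomic polynomial Φ_1444(x) is the minimal polynomial of zeta_1444 over Q and has degree phi(1444) = 684. So Q(zeta_1444) is a degree-684 Galois extension with Galois group (Z/1444Z)^*. By CRT, (Z/1444Z)^* ≅ (Z/4Z)^* × (Z/361Z)^*. Each prime-power unit group is (Z/4Z)^* ≅ Z/2Z; (Z/361Z)^* ≅ Z/342Z. Hence Gal(Q(zeta_1444)/Q) ≅ Z/2Z × Z/342Z.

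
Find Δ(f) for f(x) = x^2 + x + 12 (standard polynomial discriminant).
Δ = -47

For a quadratic a x^2 + b x + c the discriminant is Δ = b^2 - 4ac = (1)^2 - 4*(1)*(12) = 1 - (48) = -47.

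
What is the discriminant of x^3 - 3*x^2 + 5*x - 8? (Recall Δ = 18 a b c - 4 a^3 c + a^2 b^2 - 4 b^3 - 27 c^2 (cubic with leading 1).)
Δ = -707

For x^3 + a x^2 + b x + c the discriminant is Δ = 18 a b c - 4 a^3 c + a^2 b^2 - 4 b^3 - 27 c^2.
Plug a = -3, b = 5, c = -8:
  18*(-3)*(5)*(-8) - 4*(-3)^3*(-8) + (-3)^2*(5)^2 - 4*(5)^3 - 27*(-8)^2
  = 2160 + (-864) + 225 + (-500) + (-1728)
  = -707.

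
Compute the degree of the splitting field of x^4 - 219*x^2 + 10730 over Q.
[K:Q] = 4

f factors as (x^2 - 145)(x^2 - 74); the splitting field is K = Q(sqrt(145), sqrt(74)). Since 145, 74, and 10730 are all non-squares in Q, the three subfields Q(sqrt(145)), Q(sqrt(74)), Q(sqrt(10730)) are distinct degree-2 extensions, so [K:Q] = 4 (Klein four Galois group).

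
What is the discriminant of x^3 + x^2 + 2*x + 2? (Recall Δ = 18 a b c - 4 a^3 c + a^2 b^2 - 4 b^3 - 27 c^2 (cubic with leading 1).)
Δ = -72

For x^3 + a x^2 + b x + c the discriminant is Δ = 18 a b c - 4 a^3 c + a^2 b^2 - 4 b^3 - 27 c^2.
Plug a = 1, b = 2, c = 2:
  18*(1)*(2)*(2) - 4*(1)^3*(2) + (1)^2*(2)^2 - 4*(2)^3 - 27*(2)^2
  = 72 + (-8) + 4 + (-32) + (-108)
  = -72.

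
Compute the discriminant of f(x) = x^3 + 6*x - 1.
Δ = -891

For a depressed cubic x^3 + p x + q the discriminant is Δ = -4 p^3 - 27 q^2 = -4*(6)^3 - 27*(-1)^2 = -864 - 27 = -891.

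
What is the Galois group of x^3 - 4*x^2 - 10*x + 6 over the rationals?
Gal(K/Q) = S_3 (symmetric group of order 6)

Compute the discriminant of x^3 + (-4)*x^2 + (-10)*x + (6): Δ = 10484. Since Δ is not a rational square, the Galois group is not contained in A_3; it must be the full S_3 (irreducibility of the cubic rules out anything smaller).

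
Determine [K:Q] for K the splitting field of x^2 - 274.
[K:Q] = 2

The polynomial x^2 - 274 is irreducible over Q since 274 is not a perfect square. Its splitting field is Q(sqrt(274)), which has degree 2 over Q.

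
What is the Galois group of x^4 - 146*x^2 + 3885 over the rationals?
Gal(K/Q) = V_4 (Klein four-group, Z/2Z × Z/2Z)

f factors as (x^2 - 111)(x^2 - 35), so the splitting field is K = Q(sqrt(111), sqrt(35)). The elements 111, 35, 3885 are all non-squares in Q, so sqrt(111) and sqrt(35) generate independent quadratic extensions. Thus [K:Q] = 4 and Gal(K/Q) is generated by the two order-2 automorphisms sqrt(111) ↦ -sqrt(111) and sqrt(35) ↦ -sqrt(35), giving V_4.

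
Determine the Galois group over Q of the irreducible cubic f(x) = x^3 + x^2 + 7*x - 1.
Gal(K/Q) = S_3 (symmetric group of order 6)

Compute the discriminant of x^3 + (1)*x^2 + (7)*x + (-1): Δ = -1472. Since Δ is not a rational square, the Galois group is not contained in A_3; it must be the full S_3 (irreducibility of the cubic rules out anything smaller).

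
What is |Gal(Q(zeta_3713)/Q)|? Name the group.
|Gal(Q(zeta_3713)/Q)| = phi(3713) = 3588; group ≅ (Z/3713Z)^* ≅ Z/46Z × Z/78Z

The n-th cyclotomic polynomial Φ_3713(x) is the minimal polynomial of zeta_3713 over Q and has degree phi(3713) = 3588. So Q(zeta_3713) is a degree-3588 Galois extension with Galois group (Z/3713Z)^*. By CRT, (Z/3713Z)^* ≅ (Z/47Z)^* × (Z/79Z)^*. Each prime-power unit group is (Z/47Z)^* ≅ Z/46Z; (Z/79Z)^* ≅ Z/78Z. Hence Gal(Q(zeta_3713)/Q) ≅ Z/46Z × Z/78Z.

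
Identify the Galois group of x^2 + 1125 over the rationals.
Gal(K/Q) = Z/2Z (cyclic of order 2)

x^2 + 1125 is irreducible over Q since -1125 is not a rational square. The splitting field Q(sqrt(-1125)) has degree 2 over Q, and its unique nontrivial automorphism is sqrt(-1125) ↦ -sqrt(-1125). Hence Gal(Q(sqrt(-1125))/Q) = Z/2Z.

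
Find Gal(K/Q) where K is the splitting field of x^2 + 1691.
Gal(K/Q) = Z/2Z (cyclic of order 2)

x^2 + 1691 is irreducible over Q since -1691 is not a rational square. The splitting field Q(sqrt(-1691)) has degree 2 over Q, and its unique nontrivial automorphism is sqrt(-1691) ↦ -sqrt(-1691). Hence Gal(Q(sqrt(-1691))/Q) = Z/2Z.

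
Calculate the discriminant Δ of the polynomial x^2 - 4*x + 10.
Δ = -24

For a quadratic a x^2 + b x + c the discriminant is Δ = b^2 - 4ac = (-4)^2 - 4*(1)*(10) = 16 - (40) = -24.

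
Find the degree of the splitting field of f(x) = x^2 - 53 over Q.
[K:Q] = 2

The polynomial x^2 - 53 is irreducible over Q since 53 is not a perfect square. Its splitting field is Q(sqrt(53)), which has degree 2 over Q.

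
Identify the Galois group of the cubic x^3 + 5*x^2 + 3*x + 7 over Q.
Gal(K/Q) = S_3 (symmetric group of order 6)

Compute the discriminant of x^3 + (5)*x^2 + (3)*x + (7): Δ = -2816. Since Δ is not a rational square, the Galois group is not contained in A_3; it must be the full S_3 (irreducibility of the cubic rules out anything smaller).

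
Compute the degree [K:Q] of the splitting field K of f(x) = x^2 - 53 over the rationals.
[K:Q] = 2

The polynomial x^2 - 53 is irreducible over Q since 53 is not a perfect square. Its splitting field is Q(sqrt(53)), which has degree 2 over Q.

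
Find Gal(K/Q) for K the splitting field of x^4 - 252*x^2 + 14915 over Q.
Gal(K/Q) = V_4 (Klein four-group, Z/2Z × Z/2Z)

f factors as (x^2 - 157)(x^2 - 95), so the splitting field is K = Q(sqrt(157), sqrt(95)). The elements 157, 95, 14915 are all non-squares in Q, so sqrt(157) and sqrt(95) generate independent quadratic extensions. Thus [K:Q] = 4 and Gal(K/Q) is generated by the two order-2 automorphisms sqrt(157) ↦ -sqrt(157) and sqrt(95) ↦ -sqrt(95), giving V_4.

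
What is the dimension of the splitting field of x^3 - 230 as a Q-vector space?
[K:Q] = 6

x^3 - 230 has one real root r = 230^(1/3) and two complex roots r*zeta_3, r*zeta_3^2 where zeta_3 = e^(2*pi*i/3). The splitting field is Q(r, zeta_3). [Q(r):Q] = 3 and [Q(zeta_3):Q] = 2 with gcd = 1, so [Q(r, zeta_3):Q] = 3 * 2 = 6.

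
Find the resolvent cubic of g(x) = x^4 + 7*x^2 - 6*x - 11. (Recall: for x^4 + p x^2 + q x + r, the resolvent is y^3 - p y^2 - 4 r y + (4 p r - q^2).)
h(y) = y^3 - 7*y^2 + 44*y - 344

Identify coefficients: p = 7, q = -6, r = -11.
Plug into h(y) = y^3 - p y^2 - 4 r y + (4 p r - q^2):
  h(y) = y^3 - (7) y^2 - 4*(-11) y + (4*(7)*(-11) - (-6)^2)
       = y^3 + (-7) y^2 + (44) y + (-344).
Simplifying: h(y) = y^3 - 7*y^2 + 44*y - 344.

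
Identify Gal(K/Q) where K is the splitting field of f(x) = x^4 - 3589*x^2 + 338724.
Gal(K/Q) = Z/2Z (cyclic of order 2)

f factors as (x^2 - 97)(x^2 - 3492), so the splitting field is K = Q(sqrt(97), sqrt(3492)). The squarefree part of 97 is 97 and the squarefree part of 3492 is also 97, so sqrt(97) and sqrt(3492) are both rational multiples of sqrt(97). Hence Q(sqrt(97)) = Q(sqrt(3492)) = Q(sqrt(97)), and the splitting field collapses to a single degree-2 extension with Galois group Z/2Z.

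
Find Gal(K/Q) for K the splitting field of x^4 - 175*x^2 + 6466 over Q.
Gal(K/Q) = V_4 (Klein four-group, Z/2Z × Z/2Z)

f factors as (x^2 - 122)(x^2 - 53), so the splitting field is K = Q(sqrt(122), sqrt(53)). The elements 122, 53, 6466 are all non-squares in Q, so sqrt(122) and sqrt(53) generate independent quadratic extensions. Thus [K:Q] = 4 and Gal(K/Q) is generated by the two order-2 automorphisms sqrt(122) ↦ -sqrt(122) and sqrt(53) ↦ -sqrt(53), giving V_4.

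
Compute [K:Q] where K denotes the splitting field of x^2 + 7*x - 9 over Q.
[K:Q] = 2

The discriminant of x^2 + (7)*x + (-9) is b^2 - 4c = 49 - (-36) = 85. Since 85 is not a perfect square in Q, the polynomial is irreducible over Q. Its two roots generate a degree-2 extension, so [K:Q] = 2.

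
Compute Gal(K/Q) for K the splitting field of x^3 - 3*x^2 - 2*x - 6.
Gal(K/Q) = S_3 (symmetric group of order 6)

Compute the discriminant of x^3 + (-3)*x^2 + (-2)*x + (-6): Δ = -2200. Since Δ is not a rational square, the Galois group is not contained in A_3; it must be the full S_3 (irreducibility of the cubic rules out anything smaller).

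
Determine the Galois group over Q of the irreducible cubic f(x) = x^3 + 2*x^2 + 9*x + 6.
Gal(K/Q) = S_3 (symmetric group of order 6)

Compute the discriminant of x^3 + (2)*x^2 + (9)*x + (6): Δ = -1812. Since Δ is not a rational square, the Galois group is not contained in A_3; it must be the full S_3 (irreducibility of the cubic rules out anything smaller).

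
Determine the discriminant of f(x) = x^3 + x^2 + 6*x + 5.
Δ = -983

For x^3 + a x^2 + b x + c the discriminant is Δ = 18 a b c - 4 a^3 c + a^2 b^2 - 4 b^3 - 27 c^2.
Plug a = 1, b = 6, c = 5:
  18*(1)*(6)*(5) - 4*(1)^3*(5) + (1)^2*(6)^2 - 4*(6)^3 - 27*(5)^2
  = 540 + (-20) + 36 + (-864) + (-675)
  = -983.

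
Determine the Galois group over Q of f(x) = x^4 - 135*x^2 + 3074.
Gal(K/Q) = V_4 (Klein four-group, Z/2Z × Z/2Z)

f factors as (x^2 - 29)(x^2 - 106), so the splitting field is K = Q(sqrt(29), sqrt(106)). The elements 29, 106, 3074 are all non-squares in Q, so sqrt(29) and sqrt(106) generate independent quadratic extensions. Thus [K:Q] = 4 and Gal(K/Q) is generated by the two order-2 automorphisms sqrt(29) ↦ -sqrt(29) and sqrt(106) ↦ -sqrt(106), giving V_4.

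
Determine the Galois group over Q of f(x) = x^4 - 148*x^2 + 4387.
Gal(K/Q) = V_4 (Klein four-group, Z/2Z × Z/2Z)

f factors as (x^2 - 41)(x^2 - 107), so the splitting field is K = Q(sqrt(41), sqrt(107)). The elements 41, 107, 4387 are all non-squares in Q, so sqrt(41) and sqrt(107) generate independent quadratic extensions. Thus [K:Q] = 4 and Gal(K/Q) is generated by the two order-2 automorphisms sqrt(41) ↦ -sqrt(41) and sqrt(107) ↦ -sqrt(107), giving V_4.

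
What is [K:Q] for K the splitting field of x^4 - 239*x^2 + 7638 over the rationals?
[K:Q] = 4

f factors as (x^2 - 38)(x^2 - 201); the splitting field is K = Q(sqrt(38), sqrt(201)). Since 38, 201, and 7638 are all non-squares in Q, the three subfields Q(sqrt(38)), Q(sqrt(201)), Q(sqrt(7638)) are distinct degree-2 extensions, so [K:Q] = 4 (Klein four Galois group).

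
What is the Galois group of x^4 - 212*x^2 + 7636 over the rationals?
Gal(K/Q) = V_4 (Klein four-group, Z/2Z × Z/2Z)

f factors as (x^2 - 166)(x^2 - 46), so the splitting field is K = Q(sqrt(166), sqrt(46)). The elements 166, 46, 7636 are all non-squares in Q, so sqrt(166) and sqrt(46) generate independent quadratic extensions. Thus [K:Q] = 4 and Gal(K/Q) is generated by the two order-2 automorphisms sqrt(166) ↦ -sqrt(166) and sqrt(46) ↦ -sqrt(46), giving V_4.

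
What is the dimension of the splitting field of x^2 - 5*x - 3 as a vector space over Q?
[K:Q] = 2

The discriminant of x^2 + (-5)*x + (-3) is b^2 - 4c = 25 - (-12) = 37. Since 37 is not a perfect square in Q, the polynomial is irreducible over Q. Its two roots generate a degree-2 extension, so [K:Q] = 2.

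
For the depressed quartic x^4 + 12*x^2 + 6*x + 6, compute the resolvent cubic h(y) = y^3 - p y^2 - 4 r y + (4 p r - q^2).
h(y) = y^3 - 12*y^2 - 24*y + 252

Identify coefficients: p = 12, q = 6, r = 6.
Plug into h(y) = y^3 - p y^2 - 4 r y + (4 p r - q^2):
  h(y) = y^3 - (12) y^2 - 4*(6) y + (4*(12)*(6) - (6)^2)
       = y^3 + (-12) y^2 + (-24) y + (252).
Simplifying: h(y) = y^3 - 12*y^2 - 24*y + 252.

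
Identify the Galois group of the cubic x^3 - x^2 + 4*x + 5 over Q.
Gal(K/Q) = S_3 (symmetric group of order 6)

Compute the discriminant of x^3 + (-1)*x^2 + (4)*x + (5): Δ = -1255. Since Δ is not a rational square, the Galois group is not contained in A_3; it must be the full S_3 (irreducibility of the cubic rules out anything smaller).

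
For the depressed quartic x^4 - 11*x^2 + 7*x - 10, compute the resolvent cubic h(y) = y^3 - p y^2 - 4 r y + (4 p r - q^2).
h(y) = y^3 + 11*y^2 + 40*y + 391

Identify coefficients: p = -11, q = 7, r = -10.
Plug into h(y) = y^3 - p y^2 - 4 r y + (4 p r - q^2):
  h(y) = y^3 - (-11) y^2 - 4*(-10) y + (4*(-11)*(-10) - (7)^2)
       = y^3 + (11) y^2 + (40) y + (391).
Simplifying: h(y) = y^3 + 11*y^2 + 40*y + 391.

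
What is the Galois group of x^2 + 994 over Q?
Gal(K/Q) = Z/2Z (cyclic of order 2)

x^2 + 994 is irreducible over Q since -994 is not a rational square. The splitting field Q(sqrt(-994)) has degree 2 over Q, and its unique nontrivial automorphism is sqrt(-994) ↦ -sqrt(-994). Hence Gal(Q(sqrt(-994))/Q) = Z/2Z.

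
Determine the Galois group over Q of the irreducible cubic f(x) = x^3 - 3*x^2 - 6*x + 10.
Gal(K/Q) = S_3 (symmetric group of order 6)

Compute the discriminant of x^3 + (-3)*x^2 + (-6)*x + (10): Δ = 2808. Since Δ is not a rational square, the Galois group is not contained in A_3; it must be the full S_3 (irreducibility of the cubic rules out anything smaller).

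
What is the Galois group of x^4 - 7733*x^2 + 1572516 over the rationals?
Gal(K/Q) = Z/2Z (cyclic of order 2)

f factors as (x^2 - 209)(x^2 - 7524), so the splitting field is K = Q(sqrt(209), sqrt(7524)). The squarefree part of 209 is 209 and the squarefree part of 7524 is also 209, so sqrt(209) and sqrt(7524) are both rational multiples of sqrt(209). Hence Q(sqrt(209)) = Q(sqrt(7524)) = Q(sqrt(209)), and the splitting field collapses to a single degree-2 extension with Galois group Z/2Z.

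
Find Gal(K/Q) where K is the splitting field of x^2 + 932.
Gal(K/Q) = Z/2Z (cyclic of order 2)

x^2 + 932 is irreducible over Q since -932 is not a rational square. The splitting field Q(sqrt(-932)) has degree 2 over Q, and its unique nontrivial automorphism is sqrt(-932) ↦ -sqrt(-932). Hence Gal(Q(sqrt(-932))/Q) = Z/2Z.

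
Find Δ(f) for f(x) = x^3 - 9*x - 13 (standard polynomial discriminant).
Δ = -1647

For a depressed cubic x^3 + p x + q the discriminant is Δ = -4 p^3 - 27 q^2 = -4*(-9)^3 - 27*(-13)^2 = 2916 - 4563 = -1647.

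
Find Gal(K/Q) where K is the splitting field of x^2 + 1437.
Gal(K/Q) = Z/2Z (cyclic of order 2)

x^2 + 1437 is irreducible over Q since -1437 is not a rational square. The splitting field Q(sqrt(-1437)) has degree 2 over Q, and its unique nontrivial automorphism is sqrt(-1437) ↦ -sqrt(-1437). Hence Gal(Q(sqrt(-1437))/Q) = Z/2Z.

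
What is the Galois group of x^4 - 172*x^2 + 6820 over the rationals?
Gal(K/Q) = V_4 (Klein four-group, Z/2Z × Z/2Z)

f factors as (x^2 - 62)(x^2 - 110), so the splitting field is K = Q(sqrt(62), sqrt(110)). The elements 62, 110, 6820 are all non-squares in Q, so sqrt(62) and sqrt(110) generate independent quadratic extensions. Thus [K:Q] = 4 and Gal(K/Q) is generated by the two order-2 automorphisms sqrt(62) ↦ -sqrt(62) and sqrt(110) ↦ -sqrt(110), giving V_4.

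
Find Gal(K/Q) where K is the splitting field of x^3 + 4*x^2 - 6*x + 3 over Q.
Gal(K/Q) = S_3 (symmetric group of order 6)

Compute the discriminant of x^3 + (4)*x^2 + (-6)*x + (3): Δ = -867. Since Δ is not a rational square, the Galois group is not contained in A_3; it must be the full S_3 (irreducibility of the cubic rules out anything smaller).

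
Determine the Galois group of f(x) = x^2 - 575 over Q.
Gal(K/Q) = Z/2Z (cyclic of order 2)

x^2 - 575 is irreducible over Q since 575 is not a rational square. The splitting field Q(sqrt(575)) has degree 2 over Q, and its unique nontrivial automorphism is sqrt(575) ↦ -sqrt(575). Hence Gal(Q(sqrt(575))/Q) = Z/2Z.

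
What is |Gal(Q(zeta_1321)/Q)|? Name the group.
|Gal(Q(zeta_1321)/Q)| = phi(1321) = 1320; group ≅ (Z/1321Z)^* ≅ Z/1320Z

The n-th cyclotomic polynomial Φ_1321(x) is the minimal polynomial of zeta_1321 over Q and has degree phi(1321) = 1320. So Q(zeta_1321) is a degree-1320 Galois extension with Galois group (Z/1321Z)^*. (Z/1321Z)^* is cyclic since 1321 is an odd prime power (or 4). Hence Gal(Q(zeta_1321)/Q) ≅ Z/1320Z.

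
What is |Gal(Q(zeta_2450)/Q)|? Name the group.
|Gal(Q(zeta_2450)/Q)| = phi(2450) = 840; group ≅ (Z/2450Z)^* ≅ Z/20Z × Z/42Z

The n-th cyclotomic polynomial Φ_2450(x) is the minimal polynomial of zeta_2450 over Q and has degree phi(2450) = 840. So Q(zeta_2450) is a degree-840 Galois extension with Galois group (Z/2450Z)^*. By CRT, (Z/2450Z)^* ≅ (Z/2Z)^* × (Z/25Z)^* × (Z/49Z)^*. Each prime-power unit group is (Z/2Z)^* ≅ trivial group (order 1); (Z/25Z)^* ≅ Z/20Z; (Z/49Z)^* ≅ Z/42Z. Hence Gal(Q(zeta_2450)/Q) ≅ Z/20Z × Z/42Z.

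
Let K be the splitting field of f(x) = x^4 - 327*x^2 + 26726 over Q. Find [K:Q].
[K:Q] = 4

f factors as (x^2 - 161)(x^2 - 166); the splitting field is K = Q(sqrt(161), sqrt(166)). Since 161, 166, and 26726 are all non-squares in Q, the three subfields Q(sqrt(161)), Q(sqrt(166)), Q(sqrt(26726)) are distinct degree-2 extensions, so [K:Q] = 4 (Klein four Galois group).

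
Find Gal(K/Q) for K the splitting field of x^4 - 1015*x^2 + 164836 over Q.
Gal(K/Q) = Z/2Z (cyclic of order 2)

f factors as (x^2 - 203)(x^2 - 812), so the splitting field is K = Q(sqrt(203), sqrt(812)). The squarefree part of 203 is 203 and the squarefree part of 812 is also 203, so sqrt(203) and sqrt(812) are both rational multiples of sqrt(203). Hence Q(sqrt(203)) = Q(sqrt(812)) = Q(sqrt(203)), and the splitting field collapses to a single degree-2 extension with Galois group Z/2Z.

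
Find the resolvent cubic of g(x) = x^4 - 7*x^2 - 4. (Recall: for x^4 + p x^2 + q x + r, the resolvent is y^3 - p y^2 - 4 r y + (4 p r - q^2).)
h(y) = y^3 + 7*y^2 + 16*y + 112

Identify coefficients: p = -7, q = 0, r = -4.
Plug into h(y) = y^3 - p y^2 - 4 r y + (4 p r - q^2):
  h(y) = y^3 - (-7) y^2 - 4*(-4) y + (4*(-7)*(-4) - (0)^2)
       = y^3 + (7) y^2 + (16) y + (112).
Simplifying: h(y) = y^3 + 7*y^2 + 16*y + 112.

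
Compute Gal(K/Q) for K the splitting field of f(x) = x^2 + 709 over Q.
Gal(K/Q) = Z/2Z (cyclic of order 2)

x^2 + 709 is irreducible over Q since -709 is not a rational square. The splitting field Q(sqrt(-709)) has degree 2 over Q, and its unique nontrivial automorphism is sqrt(-709) ↦ -sqrt(-709). Hence Gal(Q(sqrt(-709))/Q) = Z/2Z.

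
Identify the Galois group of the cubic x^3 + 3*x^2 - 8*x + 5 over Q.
Gal(K/Q) = S_3 (symmetric group of order 6)

Compute the discriminant of x^3 + (3)*x^2 + (-8)*x + (5): Δ = -751. Since Δ is not a rational square, the Galois group is not contained in A_3; it must be the full S_3 (irreducibility of the cubic rules out anything smaller).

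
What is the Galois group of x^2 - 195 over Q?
Gal(K/Q) = Z/2Z (cyclic of order 2)

x^2 - 195 is irreducible over Q since 195 is not a rational square. The splitting field Q(sqrt(195)) has degree 2 over Q, and its unique nontrivial automorphism is sqrt(195) ↦ -sqrt(195). Hence Gal(Q(sqrt(195))/Q) = Z/2Z.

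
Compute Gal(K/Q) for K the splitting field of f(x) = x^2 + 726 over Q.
Gal(K/Q) = Z/2Z (cyclic of order 2)

x^2 + 726 is irreducible over Q since -726 is not a rational square. The splitting field Q(sqrt(-726)) has degree 2 over Q, and its unique nontrivial automorphism is sqrt(-726) ↦ -sqrt(-726). Hence Gal(Q(sqrt(-726))/Q) = Z/2Z.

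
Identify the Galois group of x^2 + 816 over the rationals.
Gal(K/Q) = Z/2Z (cyclic of order 2)

x^2 + 816 is irreducible over Q since -816 is not a rational square. The splitting field Q(sqrt(-816)) has degree 2 over Q, and its unique nontrivial automorphism is sqrt(-816) ↦ -sqrt(-816). Hence Gal(Q(sqrt(-816))/Q) = Z/2Z.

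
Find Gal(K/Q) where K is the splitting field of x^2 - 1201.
Gal(K/Q) = Z/2Z (cyclic of order 2)

x^2 - 1201 is irreducible over Q since 1201 is not a rational square. The splitting field Q(sqrt(1201)) has degree 2 over Q, and its unique nontrivial automorphism is sqrt(1201) ↦ -sqrt(1201). Hence Gal(Q(sqrt(1201))/Q) = Z/2Z.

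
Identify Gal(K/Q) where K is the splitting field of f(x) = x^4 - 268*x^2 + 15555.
Gal(K/Q) = V_4 (Klein four-group, Z/2Z × Z/2Z)

f factors as (x^2 - 183)(x^2 - 85), so the splitting field is K = Q(sqrt(183), sqrt(85)). The elements 183, 85, 15555 are all non-squares in Q, so sqrt(183) and sqrt(85) generate independent quadratic extensions. Thus [K:Q] = 4 and Gal(K/Q) is generated by the two order-2 automorphisms sqrt(183) ↦ -sqrt(183) and sqrt(85) ↦ -sqrt(85), giving V_4.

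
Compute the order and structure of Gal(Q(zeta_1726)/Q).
|Gal(Q(zeta_1726)/Q)| = phi(1726) = 862; group ≅ (Z/1726Z)^* ≅ Z/862Z

The n-th cyclotomic polynomial Φ_1726(x) is the minimal polynomial of zeta_1726 over Q and has degree phi(1726) = 862. So Q(zeta_1726) is a degree-862 Galois extension with Galois group (Z/1726Z)^*. By CRT, (Z/1726Z)^* ≅ (Z/2Z)^* × (Z/863Z)^*. Each prime-power unit group is (Z/2Z)^* ≅ trivial group (order 1); (Z/863Z)^* ≅ Z/862Z. Hence Gal(Q(zeta_1726)/Q) ≅ Z/862Z.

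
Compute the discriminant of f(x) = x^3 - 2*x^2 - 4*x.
Δ = 320

For x^3 + a x^2 + b x + c the discriminant is Δ = 18 a b c - 4 a^3 c + a^2 b^2 - 4 b^3 - 27 c^2.
Plug a = -2, b = -4, c = 0:
  18*(-2)*(-4)*(0) - 4*(-2)^3*(0) + (-2)^2*(-4)^2 - 4*(-4)^3 - 27*(0)^2
  = 0 + (0) + 64 + (256) + (0)
  = 320.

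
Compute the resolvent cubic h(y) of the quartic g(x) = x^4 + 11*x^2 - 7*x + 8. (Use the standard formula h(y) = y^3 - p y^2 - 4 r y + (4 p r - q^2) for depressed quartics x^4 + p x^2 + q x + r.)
h(y) = y^3 - 11*y^2 - 32*y + 303

Identify coefficients: p = 11, q = -7, r = 8.
Plug into h(y) = y^3 - p y^2 - 4 r y + (4 p r - q^2):
  h(y) = y^3 - (11) y^2 - 4*(8) y + (4*(11)*(8) - (-7)^2)
       = y^3 + (-11) y^2 + (-32) y + (303).
Simplifying: h(y) = y^3 - 11*y^2 - 32*y + 303.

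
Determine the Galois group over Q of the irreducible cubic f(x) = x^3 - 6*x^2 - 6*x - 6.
Gal(K/Q) = S_3 (symmetric group of order 6)

Compute the discriminant of x^3 + (-6)*x^2 + (-6)*x + (-6): Δ = -7884. Since Δ is not a rational square, the Galois group is not contained in A_3; it must be the full S_3 (irreducibility of the cubic rules out anything smaller).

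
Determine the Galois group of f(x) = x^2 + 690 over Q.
Gal(K/Q) = Z/2Z (cyclic of order 2)

x^2 + 690 is irreducible over Q since -690 is not a rational square. The splitting field Q(sqrt(-690)) has degree 2 over Q, and its unique nontrivial automorphism is sqrt(-690) ↦ -sqrt(-690). Hence Gal(Q(sqrt(-690))/Q) = Z/2Z.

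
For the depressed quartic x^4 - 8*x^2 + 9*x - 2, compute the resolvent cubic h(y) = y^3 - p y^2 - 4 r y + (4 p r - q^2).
h(y) = y^3 + 8*y^2 + 8*y - 17

Identify coefficients: p = -8, q = 9, r = -2.
Plug into h(y) = y^3 - p y^2 - 4 r y + (4 p r - q^2):
  h(y) = y^3 - (-8) y^2 - 4*(-2) y + (4*(-8)*(-2) - (9)^2)
       = y^3 + (8) y^2 + (8) y + (-17).
Simplifying: h(y) = y^3 + 8*y^2 + 8*y - 17.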